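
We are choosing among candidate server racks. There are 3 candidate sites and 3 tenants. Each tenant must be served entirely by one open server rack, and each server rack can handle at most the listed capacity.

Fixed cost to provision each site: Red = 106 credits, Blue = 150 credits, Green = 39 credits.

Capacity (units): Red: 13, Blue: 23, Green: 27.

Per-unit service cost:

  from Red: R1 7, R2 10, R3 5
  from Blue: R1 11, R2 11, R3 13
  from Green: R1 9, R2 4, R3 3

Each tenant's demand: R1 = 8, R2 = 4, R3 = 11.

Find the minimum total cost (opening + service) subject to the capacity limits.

Open {Green}: R1→Green 9·8=72, R2→Green 4·4=16, R3→Green 3·11=33.
Loads: Green carries 23/27. Service 121; fixed 39; total 160.
Next best feasible plan costs 250.

Minimum total cost: 160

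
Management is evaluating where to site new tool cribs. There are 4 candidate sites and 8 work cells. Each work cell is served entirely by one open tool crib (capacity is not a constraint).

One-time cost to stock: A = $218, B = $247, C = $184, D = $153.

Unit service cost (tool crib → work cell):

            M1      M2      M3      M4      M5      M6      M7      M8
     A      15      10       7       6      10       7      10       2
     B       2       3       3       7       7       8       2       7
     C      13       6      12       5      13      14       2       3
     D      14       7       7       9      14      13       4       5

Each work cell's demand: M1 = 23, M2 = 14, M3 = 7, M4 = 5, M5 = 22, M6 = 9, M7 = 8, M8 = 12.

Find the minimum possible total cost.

Minimum total cost: 717

For any fixed open set, each work cell goes to its cheapest open site; total = fixed + service.
{B}: M1→B 2·23=46, M2→B 3·14=42, M3→B 3·7=21, M4→B 7·5=35, M5→B 7·22=154, M6→B 8·9=72, M7→B 2·8=16, M8→B 7·12=84. Service 470; fixed 247; total 717.
{B, C}: service 412 + fixed 431 = 843
{B, D}: service 446 + fixed 400 = 846
{A, B, C, D}: M1→B 2·23=46, M2→B 3·14=42, M3→B 3·7=21, M4→C 5·5=25, M5→B 7·22=154, M6→A 7·9=63, M7→B 2·8=16, M8→A 2·12=24. Service 391; fixed 802; total 1193.
(All 15 nonempty subsets were checked; B only is lowest.)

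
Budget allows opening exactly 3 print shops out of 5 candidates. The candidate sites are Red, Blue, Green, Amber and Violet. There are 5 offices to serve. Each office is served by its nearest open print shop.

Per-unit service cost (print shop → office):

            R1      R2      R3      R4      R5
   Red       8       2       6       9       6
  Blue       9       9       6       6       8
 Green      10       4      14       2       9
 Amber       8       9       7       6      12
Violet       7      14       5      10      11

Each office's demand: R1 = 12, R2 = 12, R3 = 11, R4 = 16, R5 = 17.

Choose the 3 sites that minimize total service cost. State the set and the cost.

With exactly 3 open, each office uses its cheapest among the chosen.
{Red, Green, Violet}: R1→Violet 7·12=84, R2→Red 2·12=24, R3→Violet 5·11=55, R4→Green 2·16=32, R5→Red 6·17=102. Service cost 297.
{Red, Blue, Green}: service cost 320
{Red, Green, Amber}: service cost 320
Among all 10 size-3 choices, {Red, Green, Violet} is lowest.

Choose Red, Green and Violet; total service cost 297.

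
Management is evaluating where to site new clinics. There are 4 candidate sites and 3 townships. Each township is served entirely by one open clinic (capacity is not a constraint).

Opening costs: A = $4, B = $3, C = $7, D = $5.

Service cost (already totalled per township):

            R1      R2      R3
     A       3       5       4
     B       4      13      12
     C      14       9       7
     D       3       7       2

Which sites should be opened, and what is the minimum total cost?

Open A only; minimum total cost 16.

For any fixed open set, each township goes to its cheapest open site; total = fixed + service.
{A}: R1→A 3, R2→A 5, R3→A 4. Service 12; fixed 4; total 16.
{D}: R1→D 3, R2→D 7, R3→D 2. Service 12; fixed 5; total 17.
{A, B}: service 12 + fixed 7 = 19
{A, B, C, D}: service 10 + fixed 19 = 29
(All 15 nonempty subsets were checked; A only is lowest.)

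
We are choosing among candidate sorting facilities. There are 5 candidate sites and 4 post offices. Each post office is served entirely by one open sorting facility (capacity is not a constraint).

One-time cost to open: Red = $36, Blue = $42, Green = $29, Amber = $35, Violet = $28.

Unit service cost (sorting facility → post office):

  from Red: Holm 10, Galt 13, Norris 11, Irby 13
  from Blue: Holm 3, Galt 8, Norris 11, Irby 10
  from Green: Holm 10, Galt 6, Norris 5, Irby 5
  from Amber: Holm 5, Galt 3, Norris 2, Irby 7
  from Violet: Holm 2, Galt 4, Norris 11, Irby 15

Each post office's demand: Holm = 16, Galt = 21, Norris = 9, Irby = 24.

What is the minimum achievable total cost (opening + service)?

For any fixed open set, each post office goes to its cheapest open site; total = fixed + service.
{Green, Amber, Violet}: Holm→Violet 2·16=32, Galt→Amber 3·21=63, Norris→Amber 2·9=18, Irby→Green 5·24=120. Service 233; fixed 92; total 325.
{Green, Violet}: service 281 + fixed 57 = 338
{Amber, Violet}: service 281 + fixed 63 = 344
{Red, Blue, Green, Amber, Violet}: service 233 + fixed 170 = 403
No other subset beats 325.

Minimum total cost: 325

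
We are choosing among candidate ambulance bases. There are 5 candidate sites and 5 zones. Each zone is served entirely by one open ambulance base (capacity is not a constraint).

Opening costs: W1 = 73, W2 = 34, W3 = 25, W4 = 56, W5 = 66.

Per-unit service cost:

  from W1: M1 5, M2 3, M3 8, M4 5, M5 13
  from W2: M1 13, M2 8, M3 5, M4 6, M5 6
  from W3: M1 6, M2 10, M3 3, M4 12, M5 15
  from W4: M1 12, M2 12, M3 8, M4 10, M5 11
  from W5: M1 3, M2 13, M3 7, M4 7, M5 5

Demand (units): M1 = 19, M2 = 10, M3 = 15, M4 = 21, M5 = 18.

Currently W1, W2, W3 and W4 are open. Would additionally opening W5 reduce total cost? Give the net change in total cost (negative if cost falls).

Current service cost with {W1, W2, W3, W4}: 383.
Adding W5: each zone re-picks its cheapest; new service cost 327, saving 56.
Extra fixed cost: 66. Net change = 66 − 56 = 10.
(Totals: 571 → 581.)

No — net change +10 (cost rises by 10).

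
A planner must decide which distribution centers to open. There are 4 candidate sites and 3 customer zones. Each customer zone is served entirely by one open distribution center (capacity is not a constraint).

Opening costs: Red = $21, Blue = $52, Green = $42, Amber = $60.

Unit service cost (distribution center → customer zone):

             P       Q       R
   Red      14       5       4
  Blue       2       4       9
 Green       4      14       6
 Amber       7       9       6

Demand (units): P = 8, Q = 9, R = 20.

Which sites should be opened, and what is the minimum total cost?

Open Red and Blue; minimum total cost 205.

For any fixed open set, each customer zone goes to its cheapest open site; total = fixed + service.
{Red, Blue}: P→Blue 2·8=16, Q→Blue 4·9=36, R→Red 4·20=80. Service 132; fixed 73; total 205.
{Red, Green}: service 157 + fixed 63 = 220
{Red, Blue, Green}: P→Blue 2·8=16, Q→Blue 4·9=36, R→Red 4·20=80. Service 132; fixed 115; total 247.
{Red, Blue, Green, Amber}: P→Blue 2·8=16, Q→Blue 4·9=36, R→Red 4·20=80. Service 132; fixed 175; total 307.
(All 15 nonempty subsets were checked; Red and Blue is lowest.)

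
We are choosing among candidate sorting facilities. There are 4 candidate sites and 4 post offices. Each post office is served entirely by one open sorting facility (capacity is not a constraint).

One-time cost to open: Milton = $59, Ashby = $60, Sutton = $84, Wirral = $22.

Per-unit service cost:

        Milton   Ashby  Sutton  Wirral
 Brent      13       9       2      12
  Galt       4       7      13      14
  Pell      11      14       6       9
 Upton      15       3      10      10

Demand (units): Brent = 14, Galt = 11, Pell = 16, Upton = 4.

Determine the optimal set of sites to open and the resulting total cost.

Open Milton and Sutton; minimum total cost 351.

For any fixed open set, each post office goes to its cheapest open site; total = fixed + service.
{Milton, Sutton}: Brent→Sutton 2·14=28, Galt→Milton 4·11=44, Pell→Sutton 6·16=96, Upton→Sutton 10·4=40. Service 208; fixed 143; total 351.
{Ashby, Sutton}: service 213 + fixed 144 = 357
{Milton, Sutton, Wirral}: service 208 + fixed 165 = 373
{Milton, Ashby, Sutton, Wirral}: Brent→Sutton 2·14=28, Galt→Milton 4·11=44, Pell→Sutton 6·16=96, Upton→Ashby 3·4=12. Service 180; fixed 225; total 405.
No other subset beats 351.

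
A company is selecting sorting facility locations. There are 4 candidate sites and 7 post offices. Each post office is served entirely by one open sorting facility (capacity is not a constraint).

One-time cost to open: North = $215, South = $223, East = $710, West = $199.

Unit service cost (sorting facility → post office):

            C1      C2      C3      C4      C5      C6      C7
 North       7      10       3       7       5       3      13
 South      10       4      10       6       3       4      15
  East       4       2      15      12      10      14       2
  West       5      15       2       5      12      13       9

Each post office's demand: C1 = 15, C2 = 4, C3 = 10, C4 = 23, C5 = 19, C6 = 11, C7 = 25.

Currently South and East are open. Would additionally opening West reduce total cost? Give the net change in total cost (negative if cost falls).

Current service cost with {South, East}: 457.
Adding West: each post office re-picks its cheapest; new service cost 354, saving 103.
Extra fixed cost: 199. Net change = 199 − 103 = 96.
(Totals: 1390 → 1486.)

No — net change +96 (cost rises by 96).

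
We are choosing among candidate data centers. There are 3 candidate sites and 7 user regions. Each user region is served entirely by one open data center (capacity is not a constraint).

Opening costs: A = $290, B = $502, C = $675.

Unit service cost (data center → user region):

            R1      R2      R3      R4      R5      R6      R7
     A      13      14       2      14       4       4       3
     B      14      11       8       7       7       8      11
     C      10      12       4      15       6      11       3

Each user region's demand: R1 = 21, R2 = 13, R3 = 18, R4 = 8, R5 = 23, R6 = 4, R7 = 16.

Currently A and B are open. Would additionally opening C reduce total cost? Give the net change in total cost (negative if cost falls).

Current service cost with {A, B}: 664.
Adding C: each user region re-picks its cheapest; new service cost 601, saving 63.
Extra fixed cost: 675. Net change = 675 − 63 = 612.
(Totals: 1456 → 2068.)

No — net change +612 (cost rises by 612).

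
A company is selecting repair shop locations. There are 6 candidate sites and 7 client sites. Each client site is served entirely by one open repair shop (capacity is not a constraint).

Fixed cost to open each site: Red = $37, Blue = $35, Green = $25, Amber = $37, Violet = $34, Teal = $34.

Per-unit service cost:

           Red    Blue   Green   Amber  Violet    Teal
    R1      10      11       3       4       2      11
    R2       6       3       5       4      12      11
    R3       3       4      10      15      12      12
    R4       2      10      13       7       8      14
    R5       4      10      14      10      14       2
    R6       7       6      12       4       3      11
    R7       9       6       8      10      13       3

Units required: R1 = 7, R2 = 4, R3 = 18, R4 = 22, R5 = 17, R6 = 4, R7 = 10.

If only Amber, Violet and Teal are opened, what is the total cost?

Total cost: 581

Each client site is assigned to its cheapest site among the open ones.
{Amber, Violet, Teal}: R1→Violet 2·7=14, R2→Amber 4·4=16, R3→Violet 12·18=216, R4→Amber 7·22=154, R5→Teal 2·17=34, R6→Violet 3·4=12, R7→Teal 3·10=30. Service 476; fixed 105; total 581.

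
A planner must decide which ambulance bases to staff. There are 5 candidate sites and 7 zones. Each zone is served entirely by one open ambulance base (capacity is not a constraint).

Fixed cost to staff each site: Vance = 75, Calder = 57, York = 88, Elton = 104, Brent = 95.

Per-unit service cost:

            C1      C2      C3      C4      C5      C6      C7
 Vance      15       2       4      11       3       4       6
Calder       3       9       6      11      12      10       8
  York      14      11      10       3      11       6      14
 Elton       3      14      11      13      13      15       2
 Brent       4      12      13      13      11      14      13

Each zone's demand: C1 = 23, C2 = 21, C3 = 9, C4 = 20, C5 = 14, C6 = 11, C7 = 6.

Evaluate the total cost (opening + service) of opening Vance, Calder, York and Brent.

Total cost: 644

Each zone is assigned to its cheapest site among the open ones.
{Vance, Calder, York, Brent}: C1→Calder 3·23=69, C2→Vance 2·21=42, C3→Vance 4·9=36, C4→York 3·20=60, C5→Vance 3·14=42, C6→Vance 4·11=44, C7→Vance 6·6=36. Service 329; fixed 315; total 644.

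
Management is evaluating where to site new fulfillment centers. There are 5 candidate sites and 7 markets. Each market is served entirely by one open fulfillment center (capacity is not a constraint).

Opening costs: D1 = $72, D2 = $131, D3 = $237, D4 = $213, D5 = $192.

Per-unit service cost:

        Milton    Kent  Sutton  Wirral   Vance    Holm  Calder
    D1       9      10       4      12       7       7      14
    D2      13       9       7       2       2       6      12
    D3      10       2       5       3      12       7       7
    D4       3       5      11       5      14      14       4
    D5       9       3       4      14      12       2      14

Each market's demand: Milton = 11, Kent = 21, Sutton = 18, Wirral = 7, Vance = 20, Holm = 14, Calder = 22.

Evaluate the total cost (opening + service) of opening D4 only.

Each market is assigned to its cheapest site among the open ones.
{D4}: Milton→D4 3·11=33, Kent→D4 5·21=105, Sutton→D4 11·18=198, Wirral→D4 5·7=35, Vance→D4 14·20=280, Holm→D4 14·14=196, Calder→D4 4·22=88. Service 935; fixed 213; total 1148.

Total cost: 1148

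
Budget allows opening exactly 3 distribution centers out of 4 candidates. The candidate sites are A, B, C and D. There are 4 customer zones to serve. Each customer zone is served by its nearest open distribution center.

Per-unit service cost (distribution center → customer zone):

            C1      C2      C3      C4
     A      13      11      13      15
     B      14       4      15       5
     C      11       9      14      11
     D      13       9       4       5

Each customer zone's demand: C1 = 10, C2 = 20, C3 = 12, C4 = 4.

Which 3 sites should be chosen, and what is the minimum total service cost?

With exactly 3 open, each customer zone uses its cheapest among the chosen.
{B, C, D}: C1→C 11·10=110, C2→B 4·20=80, C3→D 4·12=48, C4→B 5·4=20. Service cost 258.
{A, B, D}: service cost 278
{A, C, D}: service cost 358
Among all 4 size-3 choices, {B, C, D} is lowest.

Choose B, C and D; total service cost 258.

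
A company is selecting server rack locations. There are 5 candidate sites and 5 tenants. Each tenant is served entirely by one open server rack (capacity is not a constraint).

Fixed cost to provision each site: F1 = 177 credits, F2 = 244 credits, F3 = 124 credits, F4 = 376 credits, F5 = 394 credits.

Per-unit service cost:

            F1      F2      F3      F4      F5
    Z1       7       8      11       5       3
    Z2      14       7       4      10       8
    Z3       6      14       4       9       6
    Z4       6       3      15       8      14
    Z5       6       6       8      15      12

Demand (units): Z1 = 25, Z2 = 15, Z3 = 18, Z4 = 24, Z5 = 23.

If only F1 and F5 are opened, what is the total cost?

Each tenant is assigned to its cheapest site among the open ones.
{F1, F5}: Z1→F5 3·25=75, Z2→F5 8·15=120, Z3→F1 6·18=108, Z4→F1 6·24=144, Z5→F1 6·23=138. Service 585; fixed 571; total 1156.

Total cost: 1156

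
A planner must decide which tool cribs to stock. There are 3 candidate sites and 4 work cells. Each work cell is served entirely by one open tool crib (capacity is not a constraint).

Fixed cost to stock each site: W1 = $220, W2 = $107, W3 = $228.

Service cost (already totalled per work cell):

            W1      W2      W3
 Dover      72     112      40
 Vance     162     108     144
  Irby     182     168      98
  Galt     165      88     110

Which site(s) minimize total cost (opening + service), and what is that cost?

For any fixed open set, each work cell goes to its cheapest open site; total = fixed + service.
{W2}: Dover→W2 112, Vance→W2 108, Irby→W2 168, Galt→W2 88. Service 476; fixed 107; total 583.
{W3}: Dover→W3 40, Vance→W3 144, Irby→W3 98, Galt→W3 110. Service 392; fixed 228; total 620.
{W2, W3}: service 334 + fixed 335 = 669
{W1, W2, W3}: Dover→W3 40, Vance→W2 108, Irby→W3 98, Galt→W2 88. Service 334; fixed 555; total 889.
(All 7 nonempty subsets were checked; W2 only is lowest.)

Open W2 only; minimum total cost 583.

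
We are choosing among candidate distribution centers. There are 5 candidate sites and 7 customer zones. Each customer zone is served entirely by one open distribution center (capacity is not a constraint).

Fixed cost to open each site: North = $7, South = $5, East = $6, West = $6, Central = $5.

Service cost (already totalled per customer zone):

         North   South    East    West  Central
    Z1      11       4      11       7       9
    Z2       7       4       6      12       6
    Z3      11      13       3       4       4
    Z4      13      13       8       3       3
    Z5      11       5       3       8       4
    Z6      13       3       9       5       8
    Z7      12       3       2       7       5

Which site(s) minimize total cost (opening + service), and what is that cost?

For any fixed open set, each customer zone goes to its cheapest open site; total = fixed + service.
{South, Central}: Z1→South 4, Z2→South 4, Z3→Central 4, Z4→Central 3, Z5→Central 4, Z6→South 3, Z7→South 3. Service 25; fixed 10; total 35.
{South, West}: Z1→South 4, Z2→South 4, Z3→West 4, Z4→West 3, Z5→South 5, Z6→South 3, Z7→South 3. Service 26; fixed 11; total 37.
{South, East}: service 27 + fixed 11 = 38
{North, South, East, West, Central}: Z1→South 4, Z2→South 4, Z3→East 3, Z4→West 3, Z5→East 3, Z6→South 3, Z7→East 2. Service 22; fixed 29; total 51.
No other subset beats 35.

Open South and Central; minimum total cost 35.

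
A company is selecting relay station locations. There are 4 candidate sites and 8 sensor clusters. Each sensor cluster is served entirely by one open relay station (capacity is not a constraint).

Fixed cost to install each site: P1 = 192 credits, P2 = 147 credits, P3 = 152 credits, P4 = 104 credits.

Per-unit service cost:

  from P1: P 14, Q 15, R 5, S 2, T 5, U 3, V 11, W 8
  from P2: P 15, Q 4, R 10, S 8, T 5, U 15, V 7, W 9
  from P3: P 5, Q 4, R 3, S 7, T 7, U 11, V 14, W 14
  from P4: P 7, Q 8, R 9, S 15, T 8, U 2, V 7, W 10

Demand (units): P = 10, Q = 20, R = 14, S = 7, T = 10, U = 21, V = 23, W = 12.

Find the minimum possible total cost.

Minimum total cost: 870

For any fixed open set, each sensor cluster goes to its cheapest open site; total = fixed + service.
{P3, P4}: P→P3 5·10=50, Q→P3 4·20=80, R→P3 3·14=42, S→P3 7·7=49, T→P3 7·10=70, U→P4 2·21=42, V→P4 7·23=161, W→P4 10·12=120. Service 614; fixed 256; total 870.
{P2, P4}: P→P4 7·10=70, Q→P2 4·20=80, R→P4 9·14=126, S→P2 8·7=56, T→P2 5·10=50, U→P4 2·21=42, V→P2 7·23=161, W→P2 9·12=108. Service 693; fixed 251; total 944.
{P1, P4}: P→P4 7·10=70, Q→P4 8·20=160, R→P1 5·14=70, S→P1 2·7=14, T→P1 5·10=50, U→P4 2·21=42, V→P4 7·23=161, W→P1 8·12=96. Service 663; fixed 296; total 959.
{P1, P2, P3, P4}: P→P3 5·10=50, Q→P2 4·20=80, R→P3 3·14=42, S→P1 2·7=14, T→P1 5·10=50, U→P4 2·21=42, V→P2 7·23=161, W→P1 8·12=96. Service 535; fixed 595; total 1130.
No other subset beats 870.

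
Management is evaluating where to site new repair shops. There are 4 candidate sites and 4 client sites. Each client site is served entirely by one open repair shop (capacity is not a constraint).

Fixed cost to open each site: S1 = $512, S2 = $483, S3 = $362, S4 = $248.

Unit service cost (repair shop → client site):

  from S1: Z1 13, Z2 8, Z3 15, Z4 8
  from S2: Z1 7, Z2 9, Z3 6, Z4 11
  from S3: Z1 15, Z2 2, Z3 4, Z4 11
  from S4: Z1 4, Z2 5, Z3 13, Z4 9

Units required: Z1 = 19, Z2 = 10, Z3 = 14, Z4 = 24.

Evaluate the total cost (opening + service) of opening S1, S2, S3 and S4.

Total cost: 1949

Each client site is assigned to its cheapest site among the open ones.
{S1, S2, S3, S4}: Z1→S4 4·19=76, Z2→S3 2·10=20, Z3→S3 4·14=56, Z4→S1 8·24=192. Service 344; fixed 1605; total 1949.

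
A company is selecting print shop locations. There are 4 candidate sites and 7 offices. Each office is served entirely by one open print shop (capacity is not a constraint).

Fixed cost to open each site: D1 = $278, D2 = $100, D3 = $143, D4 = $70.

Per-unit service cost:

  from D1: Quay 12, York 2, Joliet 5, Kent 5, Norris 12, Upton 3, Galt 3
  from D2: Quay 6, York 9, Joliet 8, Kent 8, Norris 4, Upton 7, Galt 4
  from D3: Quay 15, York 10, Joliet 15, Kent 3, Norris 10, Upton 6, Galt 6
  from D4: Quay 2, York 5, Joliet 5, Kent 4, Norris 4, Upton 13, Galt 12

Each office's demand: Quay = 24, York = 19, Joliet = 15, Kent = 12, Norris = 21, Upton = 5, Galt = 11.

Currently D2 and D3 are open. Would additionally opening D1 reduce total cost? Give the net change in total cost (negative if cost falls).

Current service cost with {D2, D3}: 629.
Adding D1: each office re-picks its cheapest; new service cost 425, saving 204.
Extra fixed cost: 278. Net change = 278 − 204 = 74.
(Totals: 872 → 946.)

No — net change +74 (cost rises by 74).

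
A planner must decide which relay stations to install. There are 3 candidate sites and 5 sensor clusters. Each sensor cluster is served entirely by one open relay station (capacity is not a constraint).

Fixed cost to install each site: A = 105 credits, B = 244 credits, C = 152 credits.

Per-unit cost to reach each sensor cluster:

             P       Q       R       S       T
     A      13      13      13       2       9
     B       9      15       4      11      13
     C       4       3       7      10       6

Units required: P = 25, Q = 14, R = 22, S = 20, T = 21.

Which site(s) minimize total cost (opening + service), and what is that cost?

Open A and C; minimum total cost 719.

For any fixed open set, each sensor cluster goes to its cheapest open site; total = fixed + service.
{A, C}: P→C 4·25=100, Q→C 3·14=42, R→C 7·22=154, S→A 2·20=40, T→C 6·21=126. Service 462; fixed 257; total 719.
{C}: service 622 + fixed 152 = 774
{A, B, C}: service 396 + fixed 501 = 897
{A}: service 1022 + fixed 105 = 1127
No other subset beats 719.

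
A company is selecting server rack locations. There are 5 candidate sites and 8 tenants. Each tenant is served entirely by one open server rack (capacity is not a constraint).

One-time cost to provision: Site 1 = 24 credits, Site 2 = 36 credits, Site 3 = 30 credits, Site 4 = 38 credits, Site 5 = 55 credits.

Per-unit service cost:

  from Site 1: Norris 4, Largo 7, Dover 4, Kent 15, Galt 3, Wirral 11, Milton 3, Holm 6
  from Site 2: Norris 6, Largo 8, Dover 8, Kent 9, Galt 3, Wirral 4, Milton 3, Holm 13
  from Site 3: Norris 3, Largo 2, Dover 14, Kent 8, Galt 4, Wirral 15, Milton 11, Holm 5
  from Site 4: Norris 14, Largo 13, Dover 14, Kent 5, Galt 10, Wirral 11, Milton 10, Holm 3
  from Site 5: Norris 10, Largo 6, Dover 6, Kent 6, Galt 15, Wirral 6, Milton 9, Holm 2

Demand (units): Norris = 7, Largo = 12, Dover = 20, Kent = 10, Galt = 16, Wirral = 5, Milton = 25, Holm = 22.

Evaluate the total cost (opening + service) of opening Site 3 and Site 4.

Total cost: 878

Each tenant is assigned to its cheapest site among the open ones.
{Site 3, Site 4}: Norris→Site 3 3·7=21, Largo→Site 3 2·12=24, Dover→Site 3 14·20=280, Kent→Site 4 5·10=50, Galt→Site 3 4·16=64, Wirral→Site 4 11·5=55, Milton→Site 4 10·25=250, Holm→Site 4 3·22=66. Service 810; fixed 68; total 878.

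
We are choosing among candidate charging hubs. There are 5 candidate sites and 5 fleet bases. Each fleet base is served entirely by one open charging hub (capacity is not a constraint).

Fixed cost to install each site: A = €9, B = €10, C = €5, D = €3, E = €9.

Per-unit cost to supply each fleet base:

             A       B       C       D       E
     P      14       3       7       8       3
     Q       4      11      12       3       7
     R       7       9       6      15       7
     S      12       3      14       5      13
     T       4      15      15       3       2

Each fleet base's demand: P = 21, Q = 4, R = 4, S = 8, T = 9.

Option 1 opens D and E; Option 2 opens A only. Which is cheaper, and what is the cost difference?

Option 1 is cheaper by 306.

Option 1: {D, E}: P→E 3·21=63, Q→D 3·4=12, R→E 7·4=28, S→D 5·8=40, T→E 2·9=18. Service 161; fixed 12; total 173.
Option 2: {A}: P→A 14·21=294, Q→A 4·4=16, R→A 7·4=28, S→A 12·8=96, T→A 4·9=36. Service 470; fixed 9; total 479.
Difference: |173 − 479| = 306.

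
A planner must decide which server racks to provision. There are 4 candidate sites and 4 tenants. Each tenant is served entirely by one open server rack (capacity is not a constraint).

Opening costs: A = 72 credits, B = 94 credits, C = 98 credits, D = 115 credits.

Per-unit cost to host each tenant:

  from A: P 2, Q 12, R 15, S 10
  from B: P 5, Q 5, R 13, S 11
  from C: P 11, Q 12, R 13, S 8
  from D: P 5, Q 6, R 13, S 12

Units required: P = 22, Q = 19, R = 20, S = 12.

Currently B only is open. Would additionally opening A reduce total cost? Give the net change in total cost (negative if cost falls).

Yes — net change −6 (cost falls by 6).

Current service cost with {B}: 597.
Adding A: each tenant re-picks its cheapest; new service cost 519, saving 78.
Extra fixed cost: 72. Net change = 72 − 78 = -6.
(Totals: 691 → 685.)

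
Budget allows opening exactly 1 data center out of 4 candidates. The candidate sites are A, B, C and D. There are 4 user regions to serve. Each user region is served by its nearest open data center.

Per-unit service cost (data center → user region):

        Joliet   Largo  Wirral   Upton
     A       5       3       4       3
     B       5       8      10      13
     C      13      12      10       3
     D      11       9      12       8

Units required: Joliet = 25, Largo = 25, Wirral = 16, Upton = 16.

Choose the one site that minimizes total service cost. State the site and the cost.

With exactly 1 open, each user region uses its cheapest among the chosen.
{A}: Joliet→A 5·25=125, Largo→A 3·25=75, Wirral→A 4·16=64, Upton→A 3·16=48. Service cost 312.
{B}: service cost 693
{D}: service cost 820
Among all 4 size-1 choices, {A} is lowest.

Choose A only; total service cost 312.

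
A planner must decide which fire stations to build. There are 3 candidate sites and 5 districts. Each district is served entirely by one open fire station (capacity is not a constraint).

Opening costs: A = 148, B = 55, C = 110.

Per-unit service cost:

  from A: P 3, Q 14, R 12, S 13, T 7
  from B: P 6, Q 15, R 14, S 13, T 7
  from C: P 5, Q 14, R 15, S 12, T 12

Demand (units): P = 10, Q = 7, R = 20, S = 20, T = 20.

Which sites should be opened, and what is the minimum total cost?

For any fixed open set, each district goes to its cheapest open site; total = fixed + service.
{B}: P→B 6·10=60, Q→B 15·7=105, R→B 14·20=280, S→B 13·20=260, T→B 7·20=140. Service 845; fixed 55; total 900.
{A}: P→A 3·10=30, Q→A 14·7=98, R→A 12·20=240, S→A 13·20=260, T→A 7·20=140. Service 768; fixed 148; total 916.
{A, B}: P→A 3·10=30, Q→A 14·7=98, R→A 12·20=240, S→A 13·20=260, T→A 7·20=140. Service 768; fixed 203; total 971.
{A, B, C}: service 748 + fixed 313 = 1061
No other subset beats 900.

Open B only; minimum total cost 900.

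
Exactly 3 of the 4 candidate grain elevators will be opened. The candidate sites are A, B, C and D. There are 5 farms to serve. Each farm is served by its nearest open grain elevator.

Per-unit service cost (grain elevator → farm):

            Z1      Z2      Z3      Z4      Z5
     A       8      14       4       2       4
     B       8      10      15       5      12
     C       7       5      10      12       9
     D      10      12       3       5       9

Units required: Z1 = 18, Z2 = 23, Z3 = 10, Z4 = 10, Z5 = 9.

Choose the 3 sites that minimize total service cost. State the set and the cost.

With exactly 3 open, each farm uses its cheapest among the chosen.
{A, C, D}: Z1→C 7·18=126, Z2→C 5·23=115, Z3→D 3·10=30, Z4→A 2·10=20, Z5→A 4·9=36. Service cost 327.
{A, B, C}: service cost 337
{B, C, D}: service cost 402
Among all 4 size-3 choices, {A, C, D} is lowest.

Choose A, C and D; total service cost 327.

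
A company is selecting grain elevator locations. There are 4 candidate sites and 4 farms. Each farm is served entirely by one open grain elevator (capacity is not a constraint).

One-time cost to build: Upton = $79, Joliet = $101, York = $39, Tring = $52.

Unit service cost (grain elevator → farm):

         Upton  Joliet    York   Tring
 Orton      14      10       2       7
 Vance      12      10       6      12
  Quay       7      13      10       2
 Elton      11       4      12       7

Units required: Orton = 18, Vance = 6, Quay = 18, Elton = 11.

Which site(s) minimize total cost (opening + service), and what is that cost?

Open York and Tring; minimum total cost 276.

For any fixed open set, each farm goes to its cheapest open site; total = fixed + service.
{York, Tring}: Orton→York 2·18=36, Vance→York 6·6=36, Quay→Tring 2·18=36, Elton→Tring 7·11=77. Service 185; fixed 91; total 276.
{Joliet, York, Tring}: service 152 + fixed 192 = 344
{Upton, York, Tring}: Orton→York 2·18=36, Vance→York 6·6=36, Quay→Tring 2·18=36, Elton→Tring 7·11=77. Service 185; fixed 170; total 355.
{Upton, Joliet, York, Tring}: Orton→York 2·18=36, Vance→York 6·6=36, Quay→Tring 2·18=36, Elton→Joliet 4·11=44. Service 152; fixed 271; total 423.
(All 15 nonempty subsets were checked; York and Tring is lowest.)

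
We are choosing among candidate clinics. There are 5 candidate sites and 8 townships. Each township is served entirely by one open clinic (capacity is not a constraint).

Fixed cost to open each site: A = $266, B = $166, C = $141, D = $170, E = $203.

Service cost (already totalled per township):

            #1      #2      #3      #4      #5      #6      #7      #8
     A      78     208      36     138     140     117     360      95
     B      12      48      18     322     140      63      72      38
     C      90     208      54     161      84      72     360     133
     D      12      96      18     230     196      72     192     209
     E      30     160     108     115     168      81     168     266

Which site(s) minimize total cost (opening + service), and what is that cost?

Open B and C; minimum total cost 803.

For any fixed open set, each township goes to its cheapest open site; total = fixed + service.
{B, C}: #1→B 12, #2→B 48, #3→B 18, #4→C 161, #5→C 84, #6→B 63, #7→B 72, #8→B 38. Service 496; fixed 307; total 803.
{B, E}: #1→B 12, #2→B 48, #3→B 18, #4→E 115, #5→B 140, #6→B 63, #7→B 72, #8→B 38. Service 506; fixed 369; total 875.
{B}: service 713 + fixed 166 = 879
{A, B, C, D, E}: service 450 + fixed 946 = 1396
No other subset beats 803.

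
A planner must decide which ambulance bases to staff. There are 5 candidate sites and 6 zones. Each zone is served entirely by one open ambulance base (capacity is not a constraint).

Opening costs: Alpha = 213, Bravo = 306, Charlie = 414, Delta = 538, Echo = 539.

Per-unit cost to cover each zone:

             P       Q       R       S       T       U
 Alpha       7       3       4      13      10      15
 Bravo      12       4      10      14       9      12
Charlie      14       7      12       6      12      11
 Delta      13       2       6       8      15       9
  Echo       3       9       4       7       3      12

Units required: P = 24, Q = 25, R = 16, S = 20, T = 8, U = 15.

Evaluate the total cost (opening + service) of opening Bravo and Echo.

Total cost: 1425

Each zone is assigned to its cheapest site among the open ones.
{Bravo, Echo}: P→Echo 3·24=72, Q→Bravo 4·25=100, R→Echo 4·16=64, S→Echo 7·20=140, T→Echo 3·8=24, U→Bravo 12·15=180. Service 580; fixed 845; total 1425.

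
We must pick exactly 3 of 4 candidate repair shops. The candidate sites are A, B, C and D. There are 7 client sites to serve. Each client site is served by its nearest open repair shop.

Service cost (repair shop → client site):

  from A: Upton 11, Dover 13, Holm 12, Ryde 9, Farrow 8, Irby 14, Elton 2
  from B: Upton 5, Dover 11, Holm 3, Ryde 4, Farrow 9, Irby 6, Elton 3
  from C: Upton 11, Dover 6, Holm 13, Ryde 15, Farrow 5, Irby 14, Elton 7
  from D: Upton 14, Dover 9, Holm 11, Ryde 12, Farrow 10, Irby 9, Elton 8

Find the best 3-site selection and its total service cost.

Choose A, B and C; total service cost 31.

With exactly 3 open, each client site uses its cheapest among the chosen.
{A, B, C}: Upton→B 5, Dover→C 6, Holm→B 3, Ryde→B 4, Farrow→C 5, Irby→B 6, Elton→A 2. Service cost 31.
{B, C, D}: service cost 32
{A, B, D}: service cost 37
Among all 4 size-3 choices, {A, B, C} is lowest.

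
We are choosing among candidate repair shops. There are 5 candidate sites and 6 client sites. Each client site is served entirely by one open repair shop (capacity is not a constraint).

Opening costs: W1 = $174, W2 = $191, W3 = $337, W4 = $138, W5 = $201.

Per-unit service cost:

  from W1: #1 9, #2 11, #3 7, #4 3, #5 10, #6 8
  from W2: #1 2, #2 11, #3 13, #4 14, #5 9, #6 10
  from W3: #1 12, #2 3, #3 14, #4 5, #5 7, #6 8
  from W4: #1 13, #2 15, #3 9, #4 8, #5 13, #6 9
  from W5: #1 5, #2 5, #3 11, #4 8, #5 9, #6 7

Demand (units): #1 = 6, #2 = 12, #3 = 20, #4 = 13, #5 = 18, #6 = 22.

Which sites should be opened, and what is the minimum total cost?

Open W1 only; minimum total cost 895.

For any fixed open set, each client site goes to its cheapest open site; total = fixed + service.
{W1}: #1→W1 9·6=54, #2→W1 11·12=132, #3→W1 7·20=140, #4→W1 3·13=39, #5→W1 10·18=180, #6→W1 8·22=176. Service 721; fixed 174; total 895.
{W5}: service 730 + fixed 201 = 931
{W1, W5}: service 585 + fixed 375 = 960
{W1, W2, W3, W4, W5}: service 507 + fixed 1041 = 1548
No other subset beats 895.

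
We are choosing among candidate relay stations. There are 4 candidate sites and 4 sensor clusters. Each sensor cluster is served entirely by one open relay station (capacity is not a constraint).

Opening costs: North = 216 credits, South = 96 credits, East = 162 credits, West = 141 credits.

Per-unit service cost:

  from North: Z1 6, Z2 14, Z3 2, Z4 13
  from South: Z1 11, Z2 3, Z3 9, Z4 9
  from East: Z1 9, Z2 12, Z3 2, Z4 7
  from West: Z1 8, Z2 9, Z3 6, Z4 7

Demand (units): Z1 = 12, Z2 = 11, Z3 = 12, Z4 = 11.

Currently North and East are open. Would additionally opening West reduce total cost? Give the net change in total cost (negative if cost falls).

Current service cost with {North, East}: 305.
Adding West: each sensor cluster re-picks its cheapest; new service cost 272, saving 33.
Extra fixed cost: 141. Net change = 141 − 33 = 108.
(Totals: 683 → 791.)

No — net change +108 (cost rises by 108).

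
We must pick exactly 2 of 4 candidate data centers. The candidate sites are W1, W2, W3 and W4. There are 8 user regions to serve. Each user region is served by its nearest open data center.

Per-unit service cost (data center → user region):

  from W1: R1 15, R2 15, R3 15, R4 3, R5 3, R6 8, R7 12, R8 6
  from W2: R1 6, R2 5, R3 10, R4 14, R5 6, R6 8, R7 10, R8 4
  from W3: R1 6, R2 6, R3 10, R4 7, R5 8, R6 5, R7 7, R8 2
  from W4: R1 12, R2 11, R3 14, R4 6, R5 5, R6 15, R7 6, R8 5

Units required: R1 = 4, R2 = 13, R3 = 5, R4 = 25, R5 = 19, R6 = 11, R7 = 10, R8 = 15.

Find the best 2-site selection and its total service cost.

With exactly 2 open, each user region uses its cheapest among the chosen.
{W1, W3}: R1→W3 6·4=24, R2→W3 6·13=78, R3→W3 10·5=50, R4→W1 3·25=75, R5→W1 3·19=57, R6→W3 5·11=55, R7→W3 7·10=70, R8→W3 2·15=30. Service cost 439.
{W1, W2}: service cost 519
{W3, W4}: service cost 542
Among all 6 size-2 choices, {W1, W3} is lowest.

Choose W1 and W3; total service cost 439.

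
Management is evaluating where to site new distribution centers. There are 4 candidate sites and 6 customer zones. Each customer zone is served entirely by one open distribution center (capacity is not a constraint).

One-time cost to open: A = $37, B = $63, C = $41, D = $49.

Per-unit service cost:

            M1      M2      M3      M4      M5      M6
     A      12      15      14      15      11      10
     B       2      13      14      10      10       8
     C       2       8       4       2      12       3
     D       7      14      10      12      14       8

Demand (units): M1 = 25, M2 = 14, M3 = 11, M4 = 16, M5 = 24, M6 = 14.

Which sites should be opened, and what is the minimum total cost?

For any fixed open set, each customer zone goes to its cheapest open site; total = fixed + service.
{C}: M1→C 2·25=50, M2→C 8·14=112, M3→C 4·11=44, M4→C 2·16=32, M5→C 12·24=288, M6→C 3·14=42. Service 568; fixed 41; total 609.
{A, C}: service 544 + fixed 78 = 622
{B, C}: service 520 + fixed 104 = 624
{A, B, C, D}: service 520 + fixed 190 = 710
No other subset beats 609.

Open C only; minimum total cost 609.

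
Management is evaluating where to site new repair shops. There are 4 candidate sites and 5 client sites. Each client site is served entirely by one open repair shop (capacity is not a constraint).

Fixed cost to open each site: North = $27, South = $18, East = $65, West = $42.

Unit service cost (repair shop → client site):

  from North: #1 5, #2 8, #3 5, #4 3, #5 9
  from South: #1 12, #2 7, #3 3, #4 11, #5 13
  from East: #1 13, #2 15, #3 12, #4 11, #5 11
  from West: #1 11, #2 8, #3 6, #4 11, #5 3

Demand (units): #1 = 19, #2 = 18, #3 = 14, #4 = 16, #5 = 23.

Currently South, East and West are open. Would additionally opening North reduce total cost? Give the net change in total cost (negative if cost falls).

Yes — net change −215 (cost falls by 215).

Current service cost with {South, East, West}: 622.
Adding North: each client site re-picks its cheapest; new service cost 380, saving 242.
Extra fixed cost: 27. Net change = 27 − 242 = -215.
(Totals: 747 → 532.)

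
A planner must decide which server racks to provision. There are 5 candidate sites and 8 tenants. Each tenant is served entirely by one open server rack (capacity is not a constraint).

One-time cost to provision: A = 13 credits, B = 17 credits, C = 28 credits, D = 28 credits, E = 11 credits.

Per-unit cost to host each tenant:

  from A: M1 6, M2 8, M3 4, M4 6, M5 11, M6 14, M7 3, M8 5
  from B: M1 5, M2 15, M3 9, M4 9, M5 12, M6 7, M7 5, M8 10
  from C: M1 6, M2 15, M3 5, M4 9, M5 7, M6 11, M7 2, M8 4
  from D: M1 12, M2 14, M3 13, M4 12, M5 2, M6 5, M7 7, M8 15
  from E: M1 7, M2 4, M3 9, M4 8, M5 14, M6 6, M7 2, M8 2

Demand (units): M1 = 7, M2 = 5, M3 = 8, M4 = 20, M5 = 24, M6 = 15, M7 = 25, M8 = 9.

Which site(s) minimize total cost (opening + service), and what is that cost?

Open A, D and E; minimum total cost 457.

For any fixed open set, each tenant goes to its cheapest open site; total = fixed + service.
{A, D, E}: M1→A 6·7=42, M2→E 4·5=20, M3→A 4·8=32, M4→A 6·20=120, M5→D 2·24=48, M6→D 5·15=75, M7→E 2·25=50, M8→E 2·9=18. Service 405; fixed 52; total 457.
{A, B, D, E}: M1→B 5·7=35, M2→E 4·5=20, M3→A 4·8=32, M4→A 6·20=120, M5→D 2·24=48, M6→D 5·15=75, M7→E 2·25=50, M8→E 2·9=18. Service 398; fixed 69; total 467.
{A, C, D, E}: M1→A 6·7=42, M2→E 4·5=20, M3→A 4·8=32, M4→A 6·20=120, M5→D 2·24=48, M6→D 5·15=75, M7→C 2·25=50, M8→E 2·9=18. Service 405; fixed 80; total 485.
{A, B, C, D, E}: service 398 + fixed 97 = 495
No other subset beats 457.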